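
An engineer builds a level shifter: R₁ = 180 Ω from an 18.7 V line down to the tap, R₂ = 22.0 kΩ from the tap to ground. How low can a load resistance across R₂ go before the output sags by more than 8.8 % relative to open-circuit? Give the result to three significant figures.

Output resistance R_th = R₁‖R₂ = (180 × 22000)/22180 = 178.5 Ω.
The fractional drop is R_th/(R_th + R_L); requiring this ≤ 0.0880 gives R_L ≥ R_th(1/0.0880 − 1) = 178.5 × 10.36 = 1.85 kΩ.

R_L(min) ≈ 1.85 kΩ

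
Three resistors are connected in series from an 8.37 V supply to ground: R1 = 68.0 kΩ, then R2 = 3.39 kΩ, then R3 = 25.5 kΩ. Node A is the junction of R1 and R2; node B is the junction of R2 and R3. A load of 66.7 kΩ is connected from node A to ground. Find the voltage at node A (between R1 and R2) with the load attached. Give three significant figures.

V ≈ 1.91 V

Below node A the series string R2+R3 = 28.89 kΩ sits in parallel with the 66.7 kΩ load: 20.16 kΩ.
V_A = 8.37 × 20.16/(68.0 + 20.16) = 1.91 V.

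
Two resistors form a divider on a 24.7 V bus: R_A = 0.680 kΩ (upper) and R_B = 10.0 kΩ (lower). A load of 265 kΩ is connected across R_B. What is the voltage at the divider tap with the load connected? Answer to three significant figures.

The load sits in parallel with R_B: R_B‖R_L = (10000 × 265000) / (10000 + 265000) = 9636 Ω.
V_out = 24.7 × 9636 / (680 + 9636) = 24.7 × 9636/10320 = 23.1 V.

V_out ≈ 23.1 V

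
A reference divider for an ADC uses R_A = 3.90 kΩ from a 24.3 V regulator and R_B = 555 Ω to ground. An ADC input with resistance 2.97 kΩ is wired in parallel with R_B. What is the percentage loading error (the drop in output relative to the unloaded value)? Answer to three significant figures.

14.1 %

Unloaded V = 24.3 × 555/4455 = 3.0273 V.
Loaded: R_B‖R_L = 467.6 Ω, giving V = 24.3 × 467.6/4368 = 2.6017 V.
Drop = (3.0273 − 2.6017) / 3.0273 = 14.1 %.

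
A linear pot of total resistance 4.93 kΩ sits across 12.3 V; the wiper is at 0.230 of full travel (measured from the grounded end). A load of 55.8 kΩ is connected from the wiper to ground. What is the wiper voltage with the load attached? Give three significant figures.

The wiper splits the pot into (1−α)R = 3.796 kΩ above and αR = 1.134 kΩ below.
Lower section ‖ load = 1.111 kΩ.
V_wiper = 12.3 × 1.111/(3.796 + 1.111) = 2.79 V.

V ≈ 2.79 V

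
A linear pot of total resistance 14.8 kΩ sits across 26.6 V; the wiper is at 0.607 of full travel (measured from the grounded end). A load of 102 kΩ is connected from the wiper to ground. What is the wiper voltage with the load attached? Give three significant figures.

V ≈ 15.6 V

The wiper splits the pot into (1−α)R = 5.816 kΩ above and αR = 8.984 kΩ below.
Lower section ‖ load = 8.256 kΩ.
V_wiper = 26.6 × 8.256/(5.816 + 8.256) = 15.6 V.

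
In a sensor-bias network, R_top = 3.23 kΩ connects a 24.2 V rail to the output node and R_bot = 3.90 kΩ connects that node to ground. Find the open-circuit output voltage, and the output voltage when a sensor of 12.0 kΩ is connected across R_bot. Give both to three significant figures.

Unloaded: 13.2 V; loaded: 11.5 V

Open-circuit: V = 24.2 × 3.90/(3.23 + 3.90) = 13.2 V.
With the load, R_bot becomes R_bot‖R_L = 2.943 kΩ, so V = 24.2 × 2.943/6.173 = 11.5 V.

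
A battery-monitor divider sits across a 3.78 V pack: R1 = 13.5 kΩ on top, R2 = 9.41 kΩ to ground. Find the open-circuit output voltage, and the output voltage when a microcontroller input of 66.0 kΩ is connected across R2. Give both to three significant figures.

Unloaded: 1.55 V; loaded: 1.43 V

Open-circuit: V = 3.78 × 9.41/(13.5 + 9.41) = 1.55 V.
With the load, R2 becomes R2‖R_L = 8.236 kΩ, so V = 3.78 × 8.236/21.74 = 1.43 V.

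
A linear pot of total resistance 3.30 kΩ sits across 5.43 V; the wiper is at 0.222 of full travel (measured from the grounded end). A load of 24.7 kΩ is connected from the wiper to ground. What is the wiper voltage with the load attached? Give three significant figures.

V ≈ 1.18 V

The wiper splits the pot into (1−α)R = 2567 Ω above and αR = 732.6 Ω below.
Lower section ‖ load = 711.5 Ω.
V_wiper = 5.43 × 711.5/(2567 + 711.5) = 1.18 V.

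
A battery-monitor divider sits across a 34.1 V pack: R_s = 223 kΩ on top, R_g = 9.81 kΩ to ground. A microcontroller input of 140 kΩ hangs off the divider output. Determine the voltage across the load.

The load sits in parallel with R_g: R_g‖R_L = (9.81 × 140) / (9.81 + 140) = 9.168 kΩ.
V_out = 34.1 × 9.168 / (223 + 9.168) = 34.1 × 9.168/232.2 = 1.35 V.

V_out ≈ 1.35 V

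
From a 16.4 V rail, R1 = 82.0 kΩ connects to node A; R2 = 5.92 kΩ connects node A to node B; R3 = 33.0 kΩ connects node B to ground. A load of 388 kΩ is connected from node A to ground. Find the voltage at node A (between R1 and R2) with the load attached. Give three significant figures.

Below node A the series string R2+R3 = 38.92 kΩ sits in parallel with the 388 kΩ load: 35.37 kΩ.
V_A = 16.4 × 35.37/(82.0 + 35.37) = 4.94 V.

V ≈ 4.94 V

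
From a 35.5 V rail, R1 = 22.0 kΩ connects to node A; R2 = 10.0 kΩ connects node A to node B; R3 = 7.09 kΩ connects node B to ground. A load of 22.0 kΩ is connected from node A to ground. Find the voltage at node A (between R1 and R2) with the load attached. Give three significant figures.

Below node A the series string R2+R3 = 17.09 kΩ sits in parallel with the 22.0 kΩ load: 9.618 kΩ.
V_A = 35.5 × 9.618/(22.0 + 9.618) = 10.8 V.

V ≈ 10.8 V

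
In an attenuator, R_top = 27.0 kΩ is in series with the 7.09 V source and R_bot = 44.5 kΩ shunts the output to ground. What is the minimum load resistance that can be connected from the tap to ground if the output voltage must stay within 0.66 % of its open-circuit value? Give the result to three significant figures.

R_L(min) ≈ 2.53 MΩ

Output resistance R_th = R_top‖R_bot = (27.0 × 44.5)/71.50 = 16.80 kΩ.
The fractional drop is R_th/(R_th + R_L); requiring this ≤ 0.00660 gives R_L ≥ R_th(1/0.00660 − 1) = 16.80 × 150.5 = 2.53 MΩ.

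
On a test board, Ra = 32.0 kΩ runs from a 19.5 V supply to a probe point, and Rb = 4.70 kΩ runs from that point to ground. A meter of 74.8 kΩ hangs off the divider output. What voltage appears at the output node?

The load sits in parallel with Rb: Rb‖R_L = (4.70 × 74.8) / (4.70 + 74.8) = 4.422 kΩ.
V_out = 19.5 × 4.422 / (32.0 + 4.422) = 19.5 × 4.422/36.42 = 2.37 V.

V_out ≈ 2.37 V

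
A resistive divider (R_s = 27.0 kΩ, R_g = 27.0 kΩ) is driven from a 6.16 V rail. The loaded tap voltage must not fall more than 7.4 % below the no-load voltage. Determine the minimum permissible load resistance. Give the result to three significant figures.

R_L(min) ≈ 169 kΩ

Output resistance R_th = R_s‖R_g = (27.0 × 27.0)/54.00 = 13.50 kΩ.
The fractional drop is R_th/(R_th + R_L); requiring this ≤ 0.0740 gives R_L ≥ R_th(1/0.0740 − 1) = 13.50 × 12.51 = 169 kΩ.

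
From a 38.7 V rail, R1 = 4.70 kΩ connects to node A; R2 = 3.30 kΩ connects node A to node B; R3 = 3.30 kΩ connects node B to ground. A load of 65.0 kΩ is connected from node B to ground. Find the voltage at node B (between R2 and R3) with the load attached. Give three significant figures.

At node B, R3 is in parallel with the load: R3‖R_L = 3.141 kΩ.
Below node A the resistance is R2 + (R3‖R_L) = 6.441 kΩ, so V_A = 38.7 × 6.441/11.14 = 22.37 V.
Then V_B = V_A × (R3‖R_L)/(R2 + R3‖R_L) = 22.37 × 3.141/6.441 = 10.9 V.

V ≈ 10.9 V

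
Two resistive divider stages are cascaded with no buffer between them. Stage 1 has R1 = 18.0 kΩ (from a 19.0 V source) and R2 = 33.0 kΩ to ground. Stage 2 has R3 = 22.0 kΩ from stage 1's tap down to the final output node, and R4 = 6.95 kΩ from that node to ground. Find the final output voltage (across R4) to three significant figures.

Stage 2 presents R3+R4 = 28.95 kΩ as a load on stage 1's tap.
Stage 1's lower leg becomes R2‖(R3+R4) = 15.42 kΩ, so V_mid = 19.0 × 15.42/33.42 = 8.767 V.
Stage 2 is itself unloaded: V_out = V_mid × R4/(R3+R4) = 8.767 × 6.95/28.95 = 2.10 V.

V_out ≈ 2.10 V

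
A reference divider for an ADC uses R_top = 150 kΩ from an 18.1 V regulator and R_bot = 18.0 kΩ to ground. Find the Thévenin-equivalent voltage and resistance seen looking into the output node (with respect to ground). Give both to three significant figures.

V_th = 1.94 V, R_th = 16.1 kΩ

V_th is the open-circuit tap voltage: 18.1 × 18.0/(150 + 18.0) = 1.94 V.
With the supply zeroed, R_top and R_bot appear in parallel from the tap: R_th = R_top‖R_bot = (150 × 18.0)/168.0 = 16.1 kΩ.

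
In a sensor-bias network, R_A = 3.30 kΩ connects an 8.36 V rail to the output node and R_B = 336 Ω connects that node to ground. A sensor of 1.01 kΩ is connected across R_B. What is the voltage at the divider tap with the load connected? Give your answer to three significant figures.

The load sits in parallel with R_B: R_B‖R_L = (336 × 1010) / (336 + 1010) = 252.1 Ω.
V_out = 8.36 × 252.1 / (3300 + 252.1) = 8.36 × 252.1/3552 = 0.593 V.

V_out ≈ 0.593 V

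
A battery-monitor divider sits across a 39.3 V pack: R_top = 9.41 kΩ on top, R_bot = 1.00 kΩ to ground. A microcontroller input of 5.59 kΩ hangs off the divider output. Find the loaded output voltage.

V_out ≈ 3.25 V

The load sits in parallel with R_bot: R_bot‖R_L = (1.00 × 5.59) / (1.00 + 5.59) = 0.8483 kΩ.
V_out = 39.3 × 0.8483 / (9.41 + 0.8483) = 39.3 × 0.8483/10.26 = 3.25 V.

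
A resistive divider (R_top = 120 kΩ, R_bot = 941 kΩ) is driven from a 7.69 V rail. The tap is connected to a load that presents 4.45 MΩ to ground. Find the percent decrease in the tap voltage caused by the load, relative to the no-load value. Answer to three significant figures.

2.34 %

The divider's output (Thévenin) resistance is R_top‖R_bot = 106.4 kΩ.
Fractional drop under load = R_th/(R_th + R_L) = 106.4 / (106.4 + 4450) = 0.02336.
So the output falls by 2.34 %.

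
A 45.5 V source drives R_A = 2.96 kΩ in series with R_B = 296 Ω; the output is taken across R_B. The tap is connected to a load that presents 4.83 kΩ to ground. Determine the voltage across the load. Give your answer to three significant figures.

V_out ≈ 3.92 V

The load sits in parallel with R_B: R_B‖R_L = (296 × 4830) / (296 + 4830) = 278.9 Ω.
V_out = 45.5 × 278.9 / (2960 + 278.9) = 45.5 × 278.9/3239 = 3.92 V.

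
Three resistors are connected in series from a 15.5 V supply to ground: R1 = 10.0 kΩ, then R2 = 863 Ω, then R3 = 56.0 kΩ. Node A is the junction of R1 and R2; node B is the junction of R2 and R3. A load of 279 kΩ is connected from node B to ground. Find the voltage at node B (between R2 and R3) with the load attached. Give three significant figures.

At node B, R3 is in parallel with the load: R3‖R_L = 46640 Ω.
Below node A the resistance is R2 + (R3‖R_L) = 47500 Ω, so V_A = 15.5 × 47500/57500 = 12.80 V.
Then V_B = V_A × (R3‖R_L)/(R2 + R3‖R_L) = 12.80 × 46640/47500 = 12.6 V.

V ≈ 12.6 V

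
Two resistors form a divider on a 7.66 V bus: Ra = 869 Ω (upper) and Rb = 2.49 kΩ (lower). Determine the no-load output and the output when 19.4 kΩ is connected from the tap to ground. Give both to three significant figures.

Unloaded: 5.68 V; loaded: 5.50 V

Open-circuit: V = 7.66 × 2490/(869 + 2490) = 5.68 V.
With the load, Rb becomes Rb‖R_L = 2207 Ω, so V = 7.66 × 2207/3076 = 5.50 V.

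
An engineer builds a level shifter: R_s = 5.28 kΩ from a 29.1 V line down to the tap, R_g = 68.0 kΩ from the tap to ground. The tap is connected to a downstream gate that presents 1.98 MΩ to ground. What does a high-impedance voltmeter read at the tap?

The load sits in parallel with R_g: R_g‖R_L = (68.0 × 1980) / (68.0 + 1980) = 65.74 kΩ.
V_out = 29.1 × 65.74 / (5.28 + 65.74) = 29.1 × 65.74/71.02 = 26.9 V.

V_out ≈ 26.9 V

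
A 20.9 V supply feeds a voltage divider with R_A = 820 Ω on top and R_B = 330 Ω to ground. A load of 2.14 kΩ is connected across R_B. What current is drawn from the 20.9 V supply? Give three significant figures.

I ≈ 18.9 mA

R_B‖R_L = 285.9 Ω, so the source sees R_A + R_B‖R_L = 1106 Ω.
I = 20.9 V / 1106 Ω = 18.9 mA.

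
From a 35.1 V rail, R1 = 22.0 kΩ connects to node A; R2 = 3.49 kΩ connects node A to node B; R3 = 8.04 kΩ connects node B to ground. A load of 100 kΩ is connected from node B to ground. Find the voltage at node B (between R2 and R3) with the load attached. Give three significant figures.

At node B, R3 is in parallel with the load: R3‖R_L = 7.442 kΩ.
Below node A the resistance is R2 + (R3‖R_L) = 10.93 kΩ, so V_A = 35.1 × 10.93/32.93 = 11.65 V.
Then V_B = V_A × (R3‖R_L)/(R2 + R3‖R_L) = 11.65 × 7.442/10.93 = 7.93 V.

V ≈ 7.93 V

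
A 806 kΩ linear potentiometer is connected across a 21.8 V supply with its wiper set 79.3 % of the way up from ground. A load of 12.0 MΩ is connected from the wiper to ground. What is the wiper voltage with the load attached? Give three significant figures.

V ≈ 17.1 V

The wiper splits the pot into (1−α)R = 166.8 kΩ above and αR = 639.2 kΩ below.
Lower section ‖ load = 606.8 kΩ.
V_wiper = 21.8 × 606.8/(166.8 + 606.8) = 17.1 V.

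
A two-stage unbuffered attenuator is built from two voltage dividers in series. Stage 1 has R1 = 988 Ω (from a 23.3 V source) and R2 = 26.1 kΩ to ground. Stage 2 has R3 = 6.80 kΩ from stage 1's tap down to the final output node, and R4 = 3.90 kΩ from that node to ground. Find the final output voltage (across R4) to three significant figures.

V_out ≈ 7.51 V

Stage 2 presents R3+R4 = 10700 Ω as a load on stage 1's tap.
Stage 1's lower leg becomes R2‖(R3+R4) = 7589 Ω, so V_mid = 23.3 × 7589/8577 = 20.62 V.
Stage 2 is itself unloaded: V_out = V_mid × R4/(R3+R4) = 20.62 × 3900/10700 = 7.51 V.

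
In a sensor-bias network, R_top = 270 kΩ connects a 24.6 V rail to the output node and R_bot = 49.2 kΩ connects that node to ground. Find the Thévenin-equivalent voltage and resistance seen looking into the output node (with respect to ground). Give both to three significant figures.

V_th is the open-circuit tap voltage: 24.6 × 49.2/(270 + 49.2) = 3.79 V.
With the supply zeroed, R_top and R_bot appear in parallel from the tap: R_th = R_top‖R_bot = (270 × 49.2)/319.2 = 41.6 kΩ.

V_th = 3.79 V, R_th = 41.6 kΩ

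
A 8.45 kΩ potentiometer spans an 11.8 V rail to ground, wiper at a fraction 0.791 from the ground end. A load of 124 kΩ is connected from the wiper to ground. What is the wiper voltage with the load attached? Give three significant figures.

V ≈ 9.23 V

The wiper splits the pot into (1−α)R = 1.766 kΩ above and αR = 6.684 kΩ below.
Lower section ‖ load = 6.342 kΩ.
V_wiper = 11.8 × 6.342/(1.766 + 6.342) = 9.23 V.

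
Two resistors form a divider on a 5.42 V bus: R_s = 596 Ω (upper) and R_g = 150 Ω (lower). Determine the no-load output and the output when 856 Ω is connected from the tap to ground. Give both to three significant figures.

Open-circuit: V = 5.42 × 150/(596 + 150) = 1.09 V.
With the load, R_g becomes R_g‖R_L = 127.6 Ω, so V = 5.42 × 127.6/723.6 = 0.956 V.

Unloaded: 1.09 V; loaded: 0.956 V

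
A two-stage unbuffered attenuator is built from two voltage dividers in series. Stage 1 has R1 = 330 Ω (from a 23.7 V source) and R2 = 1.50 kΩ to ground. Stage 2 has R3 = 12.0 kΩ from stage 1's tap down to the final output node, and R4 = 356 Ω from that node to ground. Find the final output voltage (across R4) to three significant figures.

V_out ≈ 0.548 V

Stage 2 presents R3+R4 = 12360 Ω as a load on stage 1's tap.
Stage 1's lower leg becomes R2‖(R3+R4) = 1338 Ω, so V_mid = 23.7 × 1338/1668 = 19.01 V.
Stage 2 is itself unloaded: V_out = V_mid × R4/(R3+R4) = 19.01 × 356/12360 = 0.548 V.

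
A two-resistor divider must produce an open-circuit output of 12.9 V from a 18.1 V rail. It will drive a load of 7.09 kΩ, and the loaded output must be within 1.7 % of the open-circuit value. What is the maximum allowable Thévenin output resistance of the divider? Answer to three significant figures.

Loading drop = R_th/(R_th + R_L) ≤ 0.0170, so R_th ≤ R_L · ε/(1−ε) = 7.09 kΩ × 0.0170/0.9830 = 123 Ω.

R_th ≤ 123 Ω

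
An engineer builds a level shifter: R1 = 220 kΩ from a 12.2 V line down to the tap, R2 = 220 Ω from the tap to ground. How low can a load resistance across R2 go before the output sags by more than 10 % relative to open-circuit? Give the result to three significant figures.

Output resistance R_th = R1‖R2 = (220000 × 220)/220200 = 219.8 Ω.
The fractional drop is R_th/(R_th + R_L); requiring this ≤ 0.100 gives R_L ≥ R_th(1/0.100 − 1) = 219.8 × 9.000 = 1.98 kΩ.

R_L(min) ≈ 1.98 kΩ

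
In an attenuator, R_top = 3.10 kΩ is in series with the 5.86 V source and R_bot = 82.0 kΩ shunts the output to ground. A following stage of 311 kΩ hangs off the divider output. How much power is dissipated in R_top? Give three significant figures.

Total resistance from the source is R_top + (R_bot‖R_L) = 67.99 kΩ, so I = 5.86/67.99 kΩ = 0.08619 mA.
P = I²·R_top = (0.08619 mA)² × 3.10 kΩ = 0.0230 mW.

P ≈ 0.0230 mW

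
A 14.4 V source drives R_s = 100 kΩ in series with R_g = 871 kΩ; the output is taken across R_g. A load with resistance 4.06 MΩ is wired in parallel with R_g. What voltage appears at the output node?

V_out ≈ 12.6 V

The load sits in parallel with R_g: R_g‖R_L = (871 × 4060) / (871 + 4060) = 717.1 kΩ.
V_out = 14.4 × 717.1 / (100 + 717.1) = 14.4 × 717.1/817.1 = 12.6 V.
(Unloaded it would have been 12.9 V.)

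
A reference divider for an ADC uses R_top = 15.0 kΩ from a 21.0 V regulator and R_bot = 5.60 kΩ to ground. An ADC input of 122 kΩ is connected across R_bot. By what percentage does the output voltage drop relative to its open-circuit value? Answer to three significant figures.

The divider's output (Thévenin) resistance is R_top‖R_bot = 4.078 kΩ.
Fractional drop under load = R_th/(R_th + R_L) = 4.078 / (4.078 + 122) = 0.03234.
So the output falls by 3.23 %.

3.23 %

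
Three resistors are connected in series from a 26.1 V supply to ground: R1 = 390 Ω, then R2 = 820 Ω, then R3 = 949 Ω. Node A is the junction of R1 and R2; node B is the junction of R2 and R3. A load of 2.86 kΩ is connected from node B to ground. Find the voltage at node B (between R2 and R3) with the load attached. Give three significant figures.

V ≈ 9.67 V

At node B, R3 is in parallel with the load: R3‖R_L = 712.6 Ω.
Below node A the resistance is R2 + (R3‖R_L) = 1533 Ω, so V_A = 26.1 × 1533/1923 = 20.81 V.
Then V_B = V_A × (R3‖R_L)/(R2 + R3‖R_L) = 20.81 × 712.6/1533 = 9.67 V.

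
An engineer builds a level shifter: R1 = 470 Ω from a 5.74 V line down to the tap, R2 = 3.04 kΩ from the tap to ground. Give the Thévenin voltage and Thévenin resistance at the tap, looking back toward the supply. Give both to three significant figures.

V_th is the open-circuit tap voltage: 5.74 × 3040/(470 + 3040) = 4.97 V.
With the supply zeroed, R1 and R2 appear in parallel from the tap: R_th = R1‖R2 = (470 × 3040)/3510 = 407 Ω.

V_th = 4.97 V, R_th = 407 Ω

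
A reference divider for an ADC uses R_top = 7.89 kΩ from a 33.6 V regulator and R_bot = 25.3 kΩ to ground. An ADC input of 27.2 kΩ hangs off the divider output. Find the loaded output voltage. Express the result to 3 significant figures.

The load sits in parallel with R_bot: R_bot‖R_L = (25.3 × 27.2) / (25.3 + 27.2) = 13.11 kΩ.
V_out = 33.6 × 13.11 / (7.89 + 13.11) = 33.6 × 13.11/21.00 = 21.0 V.

V_out ≈ 21.0 V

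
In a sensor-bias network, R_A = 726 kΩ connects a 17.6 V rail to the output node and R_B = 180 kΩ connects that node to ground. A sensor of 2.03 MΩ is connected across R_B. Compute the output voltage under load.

The load sits in parallel with R_B: R_B‖R_L = (180 × 2030) / (180 + 2030) = 165.3 kΩ.
V_out = 17.6 × 165.3 / (726 + 165.3) = 17.6 × 165.3/891.3 = 3.26 V.

V_out ≈ 3.26 V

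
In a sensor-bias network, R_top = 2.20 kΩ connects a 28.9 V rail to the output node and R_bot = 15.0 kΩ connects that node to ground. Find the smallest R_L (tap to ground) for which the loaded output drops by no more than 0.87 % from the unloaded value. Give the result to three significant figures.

Output resistance R_th = R_top‖R_bot = (2.20 × 15.0)/17.20 = 1.919 kΩ.
The fractional drop is R_th/(R_th + R_L); requiring this ≤ 0.00870 gives R_L ≥ R_th(1/0.00870 − 1) = 1.919 × 113.9 = 219 kΩ.

R_L(min) ≈ 219 kΩ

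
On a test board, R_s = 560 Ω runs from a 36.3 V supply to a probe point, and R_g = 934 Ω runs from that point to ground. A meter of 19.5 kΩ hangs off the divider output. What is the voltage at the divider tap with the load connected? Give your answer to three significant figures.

V_out ≈ 22.3 V

The load sits in parallel with R_g: R_g‖R_L = (934 × 19500) / (934 + 19500) = 891.3 Ω.
V_out = 36.3 × 891.3 / (560 + 891.3) = 36.3 × 891.3/1451 = 22.3 V.
(Unloaded it would have been 22.7 V.)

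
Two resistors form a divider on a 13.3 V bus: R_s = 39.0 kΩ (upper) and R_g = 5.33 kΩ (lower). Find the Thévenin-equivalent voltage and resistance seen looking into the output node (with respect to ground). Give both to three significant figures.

V_th = 1.60 V, R_th = 4.69 kΩ

V_th is the open-circuit tap voltage: 13.3 × 5.33/(39.0 + 5.33) = 1.60 V.
With the supply zeroed, R_s and R_g appear in parallel from the tap: R_th = R_s‖R_g = (39.0 × 5.33)/44.33 = 4.69 kΩ.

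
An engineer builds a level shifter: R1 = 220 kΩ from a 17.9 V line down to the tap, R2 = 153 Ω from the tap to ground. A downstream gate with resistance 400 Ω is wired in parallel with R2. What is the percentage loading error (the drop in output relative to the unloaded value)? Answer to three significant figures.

Unloaded V = 17.9 × 153/220200 = 0.01244 V.
Loaded: R2‖R_L = 110.7 Ω, giving V = 17.9 × 110.7/220100 = 0.009000 V.
Drop = (0.01244 − 0.009000) / 0.01244 = 27.7 %.

27.7 %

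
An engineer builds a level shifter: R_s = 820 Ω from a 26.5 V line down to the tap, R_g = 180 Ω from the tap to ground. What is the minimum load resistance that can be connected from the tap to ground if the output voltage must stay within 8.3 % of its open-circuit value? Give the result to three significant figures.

Output resistance R_th = R_s‖R_g = (820 × 180)/1000 = 147.6 Ω.
The fractional drop is R_th/(R_th + R_L); requiring this ≤ 0.0830 gives R_L ≥ R_th(1/0.0830 − 1) = 147.6 × 11.05 = 1.63 kΩ.

R_L(min) ≈ 1.63 kΩ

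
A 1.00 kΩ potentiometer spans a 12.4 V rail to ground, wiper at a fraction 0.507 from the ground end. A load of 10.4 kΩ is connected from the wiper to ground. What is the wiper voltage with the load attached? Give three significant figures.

The wiper splits the pot into (1−α)R = 493.0 Ω above and αR = 507.0 Ω below.
Lower section ‖ load = 483.4 Ω.
V_wiper = 12.4 × 483.4/(493.0 + 483.4) = 6.14 V.

V ≈ 6.14 V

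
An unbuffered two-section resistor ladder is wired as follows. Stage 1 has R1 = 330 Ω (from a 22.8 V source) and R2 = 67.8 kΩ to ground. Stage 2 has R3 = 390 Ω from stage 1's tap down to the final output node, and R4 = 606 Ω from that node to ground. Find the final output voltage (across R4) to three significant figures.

V_out ≈ 10.4 V

Stage 2 presents R3+R4 = 996.0 Ω as a load on stage 1's tap.
Stage 1's lower leg becomes R2‖(R3+R4) = 981.6 Ω, so V_mid = 22.8 × 981.6/1312 = 17.06 V.
Stage 2 is itself unloaded: V_out = V_mid × R4/(R3+R4) = 17.06 × 606/996.0 = 10.4 V.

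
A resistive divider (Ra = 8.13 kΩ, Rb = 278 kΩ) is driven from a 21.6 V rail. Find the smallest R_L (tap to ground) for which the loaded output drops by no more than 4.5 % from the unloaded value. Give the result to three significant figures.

Output resistance R_th = Ra‖Rb = (8.13 × 278)/286.1 = 7.899 kΩ.
The fractional drop is R_th/(R_th + R_L); requiring this ≤ 0.0450 gives R_L ≥ R_th(1/0.0450 − 1) = 7.899 × 21.22 = 168 kΩ.

R_L(min) ≈ 168 kΩ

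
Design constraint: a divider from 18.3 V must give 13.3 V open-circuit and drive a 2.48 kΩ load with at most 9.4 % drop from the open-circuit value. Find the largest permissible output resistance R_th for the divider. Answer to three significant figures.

Loading drop = R_th/(R_th + R_L) ≤ 0.0940, so R_th ≤ R_L · ε/(1−ε) = 2.48 kΩ × 0.0940/0.9060 = 257 Ω.

R_th ≤ 257 Ω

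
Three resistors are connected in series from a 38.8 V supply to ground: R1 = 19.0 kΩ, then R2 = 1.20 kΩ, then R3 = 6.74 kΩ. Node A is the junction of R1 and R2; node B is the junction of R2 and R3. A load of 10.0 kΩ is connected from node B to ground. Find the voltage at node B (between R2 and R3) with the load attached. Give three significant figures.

At node B, R3 is in parallel with the load: R3‖R_L = 4.026 kΩ.
Below node A the resistance is R2 + (R3‖R_L) = 5.226 kΩ, so V_A = 38.8 × 5.226/24.23 = 8.370 V.
Then V_B = V_A × (R3‖R_L)/(R2 + R3‖R_L) = 8.370 × 4.026/5.226 = 6.45 V.

V ≈ 6.45 V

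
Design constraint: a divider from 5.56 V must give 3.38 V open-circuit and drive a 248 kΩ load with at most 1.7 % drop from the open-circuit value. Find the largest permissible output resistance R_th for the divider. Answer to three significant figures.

Loading drop = R_th/(R_th + R_L) ≤ 0.0170, so R_th ≤ R_L · ε/(1−ε) = 248 kΩ × 0.0170/0.9830 = 4.29 kΩ.
(Any R1, R2 with R2/(R1+R2) = 0.608 and R1‖R2 ≤ 4.29 kΩ will meet the spec.)

R_th ≤ 4.29 kΩ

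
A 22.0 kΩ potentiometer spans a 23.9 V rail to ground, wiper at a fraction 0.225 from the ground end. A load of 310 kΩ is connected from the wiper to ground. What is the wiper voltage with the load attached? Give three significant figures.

V ≈ 5.31 V

The wiper splits the pot into (1−α)R = 17.05 kΩ above and αR = 4.950 kΩ below.
Lower section ‖ load = 4.872 kΩ.
V_wiper = 23.9 × 4.872/(17.05 + 4.872) = 5.31 V.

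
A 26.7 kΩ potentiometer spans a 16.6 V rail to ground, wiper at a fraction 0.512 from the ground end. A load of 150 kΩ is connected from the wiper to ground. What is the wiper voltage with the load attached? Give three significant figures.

The wiper splits the pot into (1−α)R = 13.03 kΩ above and αR = 13.67 kΩ below.
Lower section ‖ load = 12.53 kΩ.
V_wiper = 16.6 × 12.53/(13.03 + 12.53) = 8.14 V.

V ≈ 8.14 V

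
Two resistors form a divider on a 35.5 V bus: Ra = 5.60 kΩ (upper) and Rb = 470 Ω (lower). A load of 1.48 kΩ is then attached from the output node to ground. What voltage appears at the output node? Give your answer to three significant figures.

V_out ≈ 2.13 V

The load sits in parallel with Rb: Rb‖R_L = (470 × 1480) / (470 + 1480) = 356.7 Ω.
V_out = 35.5 × 356.7 / (5600 + 356.7) = 35.5 × 356.7/5957 = 2.13 V.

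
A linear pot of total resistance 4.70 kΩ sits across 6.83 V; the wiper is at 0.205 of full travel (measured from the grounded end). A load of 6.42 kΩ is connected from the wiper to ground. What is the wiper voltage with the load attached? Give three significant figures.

The wiper splits the pot into (1−α)R = 3736 Ω above and αR = 963.5 Ω below.
Lower section ‖ load = 837.8 Ω.
V_wiper = 6.83 × 837.8/(3736 + 837.8) = 1.25 V.

V ≈ 1.25 V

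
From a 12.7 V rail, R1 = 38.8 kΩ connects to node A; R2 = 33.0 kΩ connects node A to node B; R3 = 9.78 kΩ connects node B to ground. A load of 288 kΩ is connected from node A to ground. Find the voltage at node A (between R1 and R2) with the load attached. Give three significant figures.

V ≈ 6.22 V

Below node A the series string R2+R3 = 42.78 kΩ sits in parallel with the 288 kΩ load: 37.25 kΩ.
V_A = 12.7 × 37.25/(38.8 + 37.25) = 6.22 V.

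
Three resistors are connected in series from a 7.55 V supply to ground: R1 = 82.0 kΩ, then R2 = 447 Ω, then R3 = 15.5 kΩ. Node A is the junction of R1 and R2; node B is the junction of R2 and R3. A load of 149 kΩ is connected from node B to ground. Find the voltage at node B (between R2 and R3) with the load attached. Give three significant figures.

V ≈ 1.10 V

At node B, R3 is in parallel with the load: R3‖R_L = 14040 Ω.
Below node A the resistance is R2 + (R3‖R_L) = 14490 Ω, so V_A = 7.55 × 14490/96490 = 1.134 V.
Then V_B = V_A × (R3‖R_L)/(R2 + R3‖R_L) = 1.134 × 14040/14490 = 1.10 V.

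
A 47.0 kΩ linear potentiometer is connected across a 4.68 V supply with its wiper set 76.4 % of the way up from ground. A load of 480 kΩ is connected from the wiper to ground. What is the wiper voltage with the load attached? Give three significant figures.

V ≈ 3.51 V

The wiper splits the pot into (1−α)R = 11.09 kΩ above and αR = 35.91 kΩ below.
Lower section ‖ load = 33.41 kΩ.
V_wiper = 4.68 × 33.41/(11.09 + 33.41) = 3.51 V.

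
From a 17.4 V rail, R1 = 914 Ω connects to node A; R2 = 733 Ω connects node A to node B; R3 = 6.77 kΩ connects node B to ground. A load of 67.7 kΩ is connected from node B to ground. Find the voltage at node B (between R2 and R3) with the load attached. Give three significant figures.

At node B, R3 is in parallel with the load: R3‖R_L = 6155 Ω.
Below node A the resistance is R2 + (R3‖R_L) = 6888 Ω, so V_A = 17.4 × 6888/7802 = 15.36 V.
Then V_B = V_A × (R3‖R_L)/(R2 + R3‖R_L) = 15.36 × 6155/6888 = 13.7 V.

V ≈ 13.7 V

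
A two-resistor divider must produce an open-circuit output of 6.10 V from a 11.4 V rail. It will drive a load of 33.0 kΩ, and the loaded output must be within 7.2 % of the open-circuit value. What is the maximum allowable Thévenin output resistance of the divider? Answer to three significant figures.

Loading drop = R_th/(R_th + R_L) ≤ 0.0720, so R_th ≤ R_L · ε/(1−ε) = 33.0 kΩ × 0.0720/0.9280 = 2.56 kΩ.

R_th ≤ 2.56 kΩ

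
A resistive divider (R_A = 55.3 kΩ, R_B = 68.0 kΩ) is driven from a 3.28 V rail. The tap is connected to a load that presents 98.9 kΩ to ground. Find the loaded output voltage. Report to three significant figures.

V_out ≈ 1.38 V

The load sits in parallel with R_B: R_B‖R_L = (68.0 × 98.9) / (68.0 + 98.9) = 40.29 kΩ.
V_out = 3.28 × 40.29 / (55.3 + 40.29) = 3.28 × 40.29/95.59 = 1.38 V.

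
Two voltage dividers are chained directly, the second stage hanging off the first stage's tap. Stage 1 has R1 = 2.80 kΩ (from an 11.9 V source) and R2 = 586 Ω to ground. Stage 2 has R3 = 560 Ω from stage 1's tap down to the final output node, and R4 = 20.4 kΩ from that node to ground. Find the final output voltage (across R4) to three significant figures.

V_out ≈ 1.96 V

Stage 2 presents R3+R4 = 20960 Ω as a load on stage 1's tap.
Stage 1's lower leg becomes R2‖(R3+R4) = 570.1 Ω, so V_mid = 11.9 × 570.1/3370 = 2.013 V.
Stage 2 is itself unloaded: V_out = V_mid × R4/(R3+R4) = 2.013 × 20400/20960 = 1.96 V.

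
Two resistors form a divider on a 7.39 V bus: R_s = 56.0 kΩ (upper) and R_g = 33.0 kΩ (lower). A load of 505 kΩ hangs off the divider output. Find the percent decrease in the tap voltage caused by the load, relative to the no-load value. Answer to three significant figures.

The divider's output (Thévenin) resistance is R_s‖R_g = 20.76 kΩ.
Fractional drop under load = R_th/(R_th + R_L) = 20.76 / (20.76 + 505) = 0.03949.
So the output falls by 3.95 %.

3.95 %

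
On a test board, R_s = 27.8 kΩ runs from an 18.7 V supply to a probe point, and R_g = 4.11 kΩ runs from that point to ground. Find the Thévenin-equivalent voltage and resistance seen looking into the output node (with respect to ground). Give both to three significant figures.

V_th is the open-circuit tap voltage: 18.7 × 4.11/(27.8 + 4.11) = 2.41 V.
With the supply zeroed, R_s and R_g appear in parallel from the tap: R_th = R_s‖R_g = (27.8 × 4.11)/31.91 = 3.58 kΩ.

V_th = 2.41 V, R_th = 3.58 kΩ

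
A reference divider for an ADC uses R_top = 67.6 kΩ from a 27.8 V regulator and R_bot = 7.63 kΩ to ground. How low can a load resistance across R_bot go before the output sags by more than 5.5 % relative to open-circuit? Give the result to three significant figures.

R_L(min) ≈ 118 kΩ

Output resistance R_th = R_top‖R_bot = (67.6 × 7.63)/75.23 = 6.856 kΩ.
The fractional drop is R_th/(R_th + R_L); requiring this ≤ 0.0550 gives R_L ≥ R_th(1/0.0550 − 1) = 6.856 × 17.18 = 118 kΩ.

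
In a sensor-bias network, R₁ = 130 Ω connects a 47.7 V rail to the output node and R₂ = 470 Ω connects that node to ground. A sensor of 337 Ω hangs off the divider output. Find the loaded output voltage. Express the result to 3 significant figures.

V_out ≈ 28.7 V

The load sits in parallel with R₂: R₂‖R_L = (470 × 337) / (470 + 337) = 196.3 Ω.
V_out = 47.7 × 196.3 / (130 + 196.3) = 47.7 × 196.3/326.3 = 28.7 V.
(Unloaded it would have been 37.4 V.)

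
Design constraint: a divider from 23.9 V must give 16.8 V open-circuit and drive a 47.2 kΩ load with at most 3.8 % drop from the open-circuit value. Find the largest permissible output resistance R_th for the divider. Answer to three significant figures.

R_th ≤ 1.86 kΩ

Loading drop = R_th/(R_th + R_L) ≤ 0.0380, so R_th ≤ R_L · ε/(1−ε) = 47.2 kΩ × 0.0380/0.9620 = 1.86 kΩ.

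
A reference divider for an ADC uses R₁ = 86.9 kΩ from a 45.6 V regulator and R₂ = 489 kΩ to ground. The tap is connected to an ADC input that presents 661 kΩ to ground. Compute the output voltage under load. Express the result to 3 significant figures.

The load sits in parallel with R₂: R₂‖R_L = (489 × 661) / (489 + 661) = 281.1 kΩ.
V_out = 45.6 × 281.1 / (86.9 + 281.1) = 45.6 × 281.1/368.0 = 34.8 V.
(Unloaded it would have been 38.7 V.)

V_out ≈ 34.8 V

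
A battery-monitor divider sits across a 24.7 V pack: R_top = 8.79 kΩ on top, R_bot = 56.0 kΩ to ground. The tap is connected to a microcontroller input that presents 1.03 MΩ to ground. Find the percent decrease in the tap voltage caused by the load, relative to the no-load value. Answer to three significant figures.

The divider's output (Thévenin) resistance is R_top‖R_bot = 7.597 kΩ.
Fractional drop under load = R_th/(R_th + R_L) = 7.597 / (7.597 + 1030) = 0.007322.
So the output falls by 0.732 %.

0.732 %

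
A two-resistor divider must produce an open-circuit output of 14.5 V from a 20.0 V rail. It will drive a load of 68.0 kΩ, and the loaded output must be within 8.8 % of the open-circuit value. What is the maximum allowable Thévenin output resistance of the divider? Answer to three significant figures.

Loading drop = R_th/(R_th + R_L) ≤ 0.0880, so R_th ≤ R_L · ε/(1−ε) = 68.0 kΩ × 0.0880/0.9120 = 6.56 kΩ.
(Any R1, R2 with R2/(R1+R2) = 0.725 and R1‖R2 ≤ 6.56 kΩ will meet the spec.)

R_th ≤ 6.56 kΩ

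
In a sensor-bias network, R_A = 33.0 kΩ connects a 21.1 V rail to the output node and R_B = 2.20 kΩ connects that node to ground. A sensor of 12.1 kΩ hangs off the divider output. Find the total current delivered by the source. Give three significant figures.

I ≈ 0.605 mA

R_B‖R_L = 1.862 kΩ, so the source sees R_A + R_B‖R_L = 34.86 kΩ.
I = 21.1 V / 34.86 kΩ = 0.605 mA.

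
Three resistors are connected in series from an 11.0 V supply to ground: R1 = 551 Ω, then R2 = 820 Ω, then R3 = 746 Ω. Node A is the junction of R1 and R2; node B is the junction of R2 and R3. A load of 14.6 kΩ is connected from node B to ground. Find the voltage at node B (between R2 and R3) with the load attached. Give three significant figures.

V ≈ 3.75 V

At node B, R3 is in parallel with the load: R3‖R_L = 709.7 Ω.
Below node A the resistance is R2 + (R3‖R_L) = 1530 Ω, so V_A = 11.0 × 1530/2081 = 8.087 V.
Then V_B = V_A × (R3‖R_L)/(R2 + R3‖R_L) = 8.087 × 709.7/1530 = 3.75 V.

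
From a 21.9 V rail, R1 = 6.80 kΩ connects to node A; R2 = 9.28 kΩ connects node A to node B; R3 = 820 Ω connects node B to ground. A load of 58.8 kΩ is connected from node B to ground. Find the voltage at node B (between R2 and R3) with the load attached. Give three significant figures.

At node B, R3 is in parallel with the load: R3‖R_L = 808.7 Ω.
Below node A the resistance is R2 + (R3‖R_L) = 10090 Ω, so V_A = 21.9 × 10090/16890 = 13.08 V.
Then V_B = V_A × (R3‖R_L)/(R2 + R3‖R_L) = 13.08 × 808.7/10090 = 1.05 V.

V ≈ 1.05 V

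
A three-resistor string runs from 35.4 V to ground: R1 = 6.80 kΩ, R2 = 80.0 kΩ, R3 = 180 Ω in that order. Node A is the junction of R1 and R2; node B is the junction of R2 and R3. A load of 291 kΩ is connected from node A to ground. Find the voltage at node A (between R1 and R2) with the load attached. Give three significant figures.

Below node A the series string R2+R3 = 80180 Ω sits in parallel with the 291000 Ω load: 62860 Ω.
V_A = 35.4 × 62860/(6800 + 62860) = 31.9 V.

V ≈ 31.9 V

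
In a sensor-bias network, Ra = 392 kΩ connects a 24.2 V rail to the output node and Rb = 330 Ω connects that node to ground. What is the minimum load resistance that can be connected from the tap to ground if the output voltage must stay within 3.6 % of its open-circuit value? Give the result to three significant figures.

Output resistance R_th = Ra‖Rb = (392000 × 330)/392300 = 329.7 Ω.
The fractional drop is R_th/(R_th + R_L); requiring this ≤ 0.0360 gives R_L ≥ R_th(1/0.0360 − 1) = 329.7 × 26.78 = 8.83 kΩ.

R_L(min) ≈ 8.83 kΩ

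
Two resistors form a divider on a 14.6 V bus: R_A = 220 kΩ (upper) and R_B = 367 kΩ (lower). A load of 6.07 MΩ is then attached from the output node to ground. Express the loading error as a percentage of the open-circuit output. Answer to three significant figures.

2.22 %

The divider's output (Thévenin) resistance is R_A‖R_B = 137.5 kΩ.
Fractional drop under load = R_th/(R_th + R_L) = 137.5 / (137.5 + 6070) = 0.02216.
So the output falls by 2.22 %.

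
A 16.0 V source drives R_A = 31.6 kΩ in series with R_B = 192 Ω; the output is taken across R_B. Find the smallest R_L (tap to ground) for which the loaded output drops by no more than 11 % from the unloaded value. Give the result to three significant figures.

R_L(min) ≈ 1.54 kΩ

Output resistance R_th = R_A‖R_B = (31600 × 192)/31790 = 190.8 Ω.
The fractional drop is R_th/(R_th + R_L); requiring this ≤ 0.110 gives R_L ≥ R_th(1/0.110 − 1) = 190.8 × 8.091 = 1.54 kΩ.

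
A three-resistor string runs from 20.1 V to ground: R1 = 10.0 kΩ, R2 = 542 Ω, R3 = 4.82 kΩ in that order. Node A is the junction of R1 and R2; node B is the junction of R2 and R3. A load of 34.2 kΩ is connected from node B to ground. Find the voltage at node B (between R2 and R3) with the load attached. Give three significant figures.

At node B, R3 is in parallel with the load: R3‖R_L = 4225 Ω.
Below node A the resistance is R2 + (R3‖R_L) = 4767 Ω, so V_A = 20.1 × 4767/14770 = 6.488 V.
Then V_B = V_A × (R3‖R_L)/(R2 + R3‖R_L) = 6.488 × 4225/4767 = 5.75 V.

V ≈ 5.75 V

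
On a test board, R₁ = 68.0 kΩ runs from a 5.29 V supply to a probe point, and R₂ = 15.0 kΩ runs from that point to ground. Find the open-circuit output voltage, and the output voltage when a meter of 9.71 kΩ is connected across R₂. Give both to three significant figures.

Open-circuit: V = 5.29 × 15.0/(68.0 + 15.0) = 0.956 V.
With the load, R₂ becomes R₂‖R_L = 5.894 kΩ, so V = 5.29 × 5.894/73.89 = 0.422 V.

Unloaded: 0.956 V; loaded: 0.422 V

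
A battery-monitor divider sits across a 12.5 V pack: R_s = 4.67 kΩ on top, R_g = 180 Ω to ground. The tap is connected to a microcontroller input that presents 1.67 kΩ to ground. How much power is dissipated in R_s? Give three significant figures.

Total resistance from the source is R_s + (R_g‖R_L) = 4832 Ω, so I = 12.5/4832 Ω = 2.587 mA.
P = I²·R_s = (2.587 mA)² × 4.67 kΩ = 31.2 mW.

P ≈ 31.2 mW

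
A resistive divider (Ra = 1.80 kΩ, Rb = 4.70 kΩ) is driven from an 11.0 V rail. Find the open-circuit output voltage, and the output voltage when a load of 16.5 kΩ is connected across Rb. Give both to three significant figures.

Unloaded: 7.95 V; loaded: 7.37 V

Open-circuit: V = 11.0 × 4.70/(1.80 + 4.70) = 7.95 V.
With the load, Rb becomes Rb‖R_L = 3.658 kΩ, so V = 11.0 × 3.658/5.458 = 7.37 V.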